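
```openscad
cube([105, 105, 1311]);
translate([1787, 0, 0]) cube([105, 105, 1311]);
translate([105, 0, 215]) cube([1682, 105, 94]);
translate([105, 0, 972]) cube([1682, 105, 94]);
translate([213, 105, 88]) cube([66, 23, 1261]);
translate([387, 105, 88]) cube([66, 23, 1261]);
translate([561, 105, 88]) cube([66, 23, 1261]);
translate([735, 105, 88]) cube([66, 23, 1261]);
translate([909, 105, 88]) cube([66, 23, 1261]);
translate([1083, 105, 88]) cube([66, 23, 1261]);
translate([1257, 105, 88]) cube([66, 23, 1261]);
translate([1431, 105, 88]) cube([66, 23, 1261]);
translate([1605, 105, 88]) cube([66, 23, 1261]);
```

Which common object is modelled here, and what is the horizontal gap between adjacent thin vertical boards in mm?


A fence section. The picket gap is 108 mm.

Two posts, two rails, 9 pickets — a fence section. Span 1682 mm holds 9 pickets of 66 mm with 10 equal gaps: ⌊(1682 − 9·66) / 10⌋ = 108 mm.


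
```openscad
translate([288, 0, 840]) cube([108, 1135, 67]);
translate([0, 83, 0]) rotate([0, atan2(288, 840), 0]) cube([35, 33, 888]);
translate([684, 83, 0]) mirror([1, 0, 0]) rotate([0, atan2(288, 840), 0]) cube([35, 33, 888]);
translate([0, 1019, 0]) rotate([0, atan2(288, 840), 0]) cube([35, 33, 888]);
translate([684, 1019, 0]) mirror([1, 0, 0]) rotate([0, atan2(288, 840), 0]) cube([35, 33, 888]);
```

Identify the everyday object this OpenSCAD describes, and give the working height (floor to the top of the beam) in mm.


A sawhorse. The overall height is 907 mm.

A beam across two mirrored pairs of raked legs — a sawhorse. The beam's underside is at z = 840 (matching the legs' vertical rise in atan2(288, 840)) and the beam is 67 mm tall, so its top is at 840 + 67 = 907 mm. The raked legs top out at the beam's underside, so that is the highest point.


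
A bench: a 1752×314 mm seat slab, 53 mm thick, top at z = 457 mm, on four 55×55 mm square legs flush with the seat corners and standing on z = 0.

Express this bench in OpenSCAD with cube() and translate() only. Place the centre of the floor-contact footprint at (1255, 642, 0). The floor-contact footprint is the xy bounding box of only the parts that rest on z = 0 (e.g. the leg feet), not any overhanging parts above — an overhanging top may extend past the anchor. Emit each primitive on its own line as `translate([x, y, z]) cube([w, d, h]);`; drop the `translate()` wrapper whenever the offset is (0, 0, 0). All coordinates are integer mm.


translate([379, 485, 404]) cube([1752, 314, 53]);
translate([379, 485, 0]) cube([55, 55, 404]);
translate([379, 744, 0]) cube([55, 55, 404]);
translate([2076, 485, 0]) cube([55, 55, 404]);
translate([2076, 744, 0]) cube([55, 55, 404]);


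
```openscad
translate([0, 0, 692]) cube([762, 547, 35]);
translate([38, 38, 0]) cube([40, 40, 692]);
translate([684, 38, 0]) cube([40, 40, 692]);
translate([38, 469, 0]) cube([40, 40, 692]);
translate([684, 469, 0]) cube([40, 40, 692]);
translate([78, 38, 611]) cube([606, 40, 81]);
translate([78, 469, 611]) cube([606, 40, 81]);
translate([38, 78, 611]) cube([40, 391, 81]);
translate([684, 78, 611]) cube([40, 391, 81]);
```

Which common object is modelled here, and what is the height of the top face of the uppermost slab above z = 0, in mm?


A table. The table height is 727 mm.

A 762×547×35 slab sits at z = 692 on four 40 mm square posts — a table. The top surface is at 692 + 35 = 727 mm.


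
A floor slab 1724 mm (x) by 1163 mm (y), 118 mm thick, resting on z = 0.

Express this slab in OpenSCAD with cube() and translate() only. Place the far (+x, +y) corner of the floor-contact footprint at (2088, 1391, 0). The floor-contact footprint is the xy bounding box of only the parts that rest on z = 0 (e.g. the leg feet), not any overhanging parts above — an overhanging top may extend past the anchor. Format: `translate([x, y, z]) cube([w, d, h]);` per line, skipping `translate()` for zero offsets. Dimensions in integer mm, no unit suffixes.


translate([364, 228, 0]) cube([1724, 1163, 118]);


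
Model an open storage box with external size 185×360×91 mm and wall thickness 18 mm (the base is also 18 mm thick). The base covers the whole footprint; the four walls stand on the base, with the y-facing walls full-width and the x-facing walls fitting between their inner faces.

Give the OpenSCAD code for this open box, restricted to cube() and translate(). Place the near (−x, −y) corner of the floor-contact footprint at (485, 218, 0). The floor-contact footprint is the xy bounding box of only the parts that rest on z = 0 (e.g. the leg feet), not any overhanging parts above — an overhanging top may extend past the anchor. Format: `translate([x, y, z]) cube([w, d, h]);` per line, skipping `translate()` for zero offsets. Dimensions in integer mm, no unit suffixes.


translate([485, 218, 0]) cube([185, 360, 18]);
translate([485, 218, 18]) cube([185, 18, 73]);
translate([485, 560, 18]) cube([185, 18, 73]);
translate([485, 236, 18]) cube([18, 324, 73]);
translate([652, 236, 18]) cube([18, 324, 73]);


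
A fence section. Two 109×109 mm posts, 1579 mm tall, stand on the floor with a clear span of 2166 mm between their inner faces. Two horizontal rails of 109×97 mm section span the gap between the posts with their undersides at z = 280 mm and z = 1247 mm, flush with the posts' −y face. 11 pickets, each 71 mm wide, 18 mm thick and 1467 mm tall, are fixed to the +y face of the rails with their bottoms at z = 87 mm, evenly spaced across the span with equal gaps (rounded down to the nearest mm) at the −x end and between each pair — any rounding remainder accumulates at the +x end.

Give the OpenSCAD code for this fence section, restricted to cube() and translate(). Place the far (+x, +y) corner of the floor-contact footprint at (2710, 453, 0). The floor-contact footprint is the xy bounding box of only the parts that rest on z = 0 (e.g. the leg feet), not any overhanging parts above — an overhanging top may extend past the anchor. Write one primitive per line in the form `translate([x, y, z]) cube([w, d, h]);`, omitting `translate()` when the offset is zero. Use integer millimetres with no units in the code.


translate([326, 344, 0]) cube([109, 109, 1579]);
translate([2601, 344, 0]) cube([109, 109, 1579]);
translate([435, 344, 280]) cube([2166, 109, 97]);
translate([435, 344, 1247]) cube([2166, 109, 97]);
translate([550, 453, 87]) cube([71, 18, 1467]);
translate([736, 453, 87]) cube([71, 18, 1467]);
translate([922, 453, 87]) cube([71, 18, 1467]);
translate([1108, 453, 87]) cube([71, 18, 1467]);
translate([1294, 453, 87]) cube([71, 18, 1467]);
translate([1480, 453, 87]) cube([71, 18, 1467]);
translate([1666, 453, 87]) cube([71, 18, 1467]);
translate([1852, 453, 87]) cube([71, 18, 1467]);
translate([2038, 453, 87]) cube([71, 18, 1467]);
translate([2224, 453, 87]) cube([71, 18, 1467]);
translate([2410, 453, 87]) cube([71, 18, 1467]);


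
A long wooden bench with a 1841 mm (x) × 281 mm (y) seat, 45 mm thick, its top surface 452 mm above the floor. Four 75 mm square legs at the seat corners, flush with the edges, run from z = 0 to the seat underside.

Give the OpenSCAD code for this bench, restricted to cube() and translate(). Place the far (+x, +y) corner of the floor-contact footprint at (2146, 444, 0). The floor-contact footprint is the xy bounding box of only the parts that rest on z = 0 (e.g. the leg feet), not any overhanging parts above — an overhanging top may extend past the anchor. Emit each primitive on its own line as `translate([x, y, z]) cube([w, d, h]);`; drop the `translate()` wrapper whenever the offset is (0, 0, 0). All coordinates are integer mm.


translate([305, 163, 407]) cube([1841, 281, 45]);
translate([305, 163, 0]) cube([75, 75, 407]);
translate([305, 369, 0]) cube([75, 75, 407]);
translate([2071, 163, 0]) cube([75, 75, 407]);
translate([2071, 369, 0]) cube([75, 75, 407]);


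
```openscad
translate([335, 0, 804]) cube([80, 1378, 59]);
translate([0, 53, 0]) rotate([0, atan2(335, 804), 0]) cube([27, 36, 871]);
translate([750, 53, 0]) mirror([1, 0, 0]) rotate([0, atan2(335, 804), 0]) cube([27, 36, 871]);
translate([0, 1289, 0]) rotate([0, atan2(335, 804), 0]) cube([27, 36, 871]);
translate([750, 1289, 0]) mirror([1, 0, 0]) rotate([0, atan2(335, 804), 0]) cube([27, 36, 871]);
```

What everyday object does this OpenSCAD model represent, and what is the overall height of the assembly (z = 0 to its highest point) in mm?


A sawhorse. The overall height is 863 mm.

A beam across two mirrored pairs of raked legs — a sawhorse. The beam's underside is at z = 804 (matching the legs' vertical rise in atan2(335, 804)) and the beam is 59 mm tall, so its top is at 804 + 59 = 863 mm. The raked legs top out at the beam's underside, so that is the highest point.


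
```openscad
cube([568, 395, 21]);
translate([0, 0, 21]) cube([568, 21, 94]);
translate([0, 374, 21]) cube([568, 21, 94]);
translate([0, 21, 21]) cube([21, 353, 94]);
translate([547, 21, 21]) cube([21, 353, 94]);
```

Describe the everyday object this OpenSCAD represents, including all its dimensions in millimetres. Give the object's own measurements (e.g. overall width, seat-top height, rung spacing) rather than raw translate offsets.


An open-topped rectangular box: outside dimensions 568×395×115 mm, with a uniform wall and base thickness of 21 mm. The base is a full 568×395 slab on the floor; four walls sit on top of the base. The front and back walls (the −y and +y sides) span the full width; the two side walls fit between them.


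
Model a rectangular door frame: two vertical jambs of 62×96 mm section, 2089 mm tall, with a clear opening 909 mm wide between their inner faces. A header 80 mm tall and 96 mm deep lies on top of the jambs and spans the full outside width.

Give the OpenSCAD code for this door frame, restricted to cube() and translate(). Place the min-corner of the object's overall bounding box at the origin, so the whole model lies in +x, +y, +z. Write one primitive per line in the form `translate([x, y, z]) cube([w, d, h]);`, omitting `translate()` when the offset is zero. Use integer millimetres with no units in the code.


cube([62, 96, 2089]);
translate([971, 0, 0]) cube([62, 96, 2089]);
translate([0, 0, 2089]) cube([1033, 96, 80]);


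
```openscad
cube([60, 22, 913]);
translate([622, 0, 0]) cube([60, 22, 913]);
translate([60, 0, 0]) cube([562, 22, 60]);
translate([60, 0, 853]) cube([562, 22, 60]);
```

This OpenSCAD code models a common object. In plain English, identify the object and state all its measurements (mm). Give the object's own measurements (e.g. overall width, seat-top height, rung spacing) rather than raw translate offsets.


A rectangular picture frame lying in the x–z plane (depth along y). The opening is 562 mm wide (x) by 793 mm tall (z), surrounded by a border 60 mm wide on all four sides. The frame is 22 mm deep and is made of two full-height vertical stiles with two horizontal rails fitted between them.


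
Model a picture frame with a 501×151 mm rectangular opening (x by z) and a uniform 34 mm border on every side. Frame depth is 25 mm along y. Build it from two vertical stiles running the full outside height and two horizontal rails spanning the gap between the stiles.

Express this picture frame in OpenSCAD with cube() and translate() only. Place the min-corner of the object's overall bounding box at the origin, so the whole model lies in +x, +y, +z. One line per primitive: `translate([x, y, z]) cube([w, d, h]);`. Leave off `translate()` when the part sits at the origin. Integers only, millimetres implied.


cube([34, 25, 219]);
translate([535, 0, 0]) cube([34, 25, 219]);
translate([34, 0, 0]) cube([501, 25, 34]);
translate([34, 0, 185]) cube([501, 25, 34]);


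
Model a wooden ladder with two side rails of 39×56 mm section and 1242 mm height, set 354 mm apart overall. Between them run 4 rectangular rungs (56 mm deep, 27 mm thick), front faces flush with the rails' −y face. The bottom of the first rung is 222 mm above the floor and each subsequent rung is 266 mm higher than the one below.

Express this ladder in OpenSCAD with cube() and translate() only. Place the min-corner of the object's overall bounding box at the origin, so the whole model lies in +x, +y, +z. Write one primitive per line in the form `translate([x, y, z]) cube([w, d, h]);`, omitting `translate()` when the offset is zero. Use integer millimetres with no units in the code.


cube([39, 56, 1242]);
translate([315, 0, 0]) cube([39, 56, 1242]);
translate([39, 0, 222]) cube([276, 56, 27]);
translate([39, 0, 488]) cube([276, 56, 27]);
translate([39, 0, 754]) cube([276, 56, 27]);
translate([39, 0, 1020]) cube([276, 56, 27]);


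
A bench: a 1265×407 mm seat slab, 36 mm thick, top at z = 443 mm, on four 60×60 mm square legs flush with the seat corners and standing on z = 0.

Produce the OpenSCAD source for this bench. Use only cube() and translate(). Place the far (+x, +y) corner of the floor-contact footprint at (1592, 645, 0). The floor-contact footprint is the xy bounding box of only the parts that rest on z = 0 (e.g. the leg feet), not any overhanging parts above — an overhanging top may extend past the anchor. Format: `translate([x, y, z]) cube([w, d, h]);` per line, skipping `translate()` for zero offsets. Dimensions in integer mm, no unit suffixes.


translate([327, 238, 407]) cube([1265, 407, 36]);
translate([327, 238, 0]) cube([60, 60, 407]);
translate([327, 585, 0]) cube([60, 60, 407]);
translate([1532, 238, 0]) cube([60, 60, 407]);
translate([1532, 585, 0]) cube([60, 60, 407]);


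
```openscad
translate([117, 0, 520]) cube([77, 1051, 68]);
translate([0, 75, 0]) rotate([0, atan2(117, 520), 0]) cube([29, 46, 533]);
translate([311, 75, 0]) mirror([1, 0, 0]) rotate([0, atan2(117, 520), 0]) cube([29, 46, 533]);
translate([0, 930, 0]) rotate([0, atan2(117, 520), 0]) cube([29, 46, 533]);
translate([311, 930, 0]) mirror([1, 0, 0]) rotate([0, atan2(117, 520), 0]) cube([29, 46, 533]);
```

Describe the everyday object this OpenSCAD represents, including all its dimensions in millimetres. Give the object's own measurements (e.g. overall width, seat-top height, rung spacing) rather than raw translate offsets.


A sawhorse. A 77×1051×68 mm beam (x, y, z) sits on two A-frame leg pairs. Each pair is two raked legs of 29×46 mm section (46 mm along y) splaying symmetrically in x. Each leg rises 520 mm vertically over 117 mm of horizontal reach and is 533 mm long along its own axis. Every leg's outer bottom edge rests on the floor and its outer top edge meets a bottom edge of the beam — the left legs (tilting toward +x) meet the beam's −x bottom edge, the right legs (their mirror images, tilting toward −x) meet its +x bottom edge — so the leg tops tuck under the beam, the beam's underside is 520 mm above the floor, and the feet are 311 mm apart outside-to-outside with the beam centred between them. The two leg pairs are set in 75 mm from either end of the beam.


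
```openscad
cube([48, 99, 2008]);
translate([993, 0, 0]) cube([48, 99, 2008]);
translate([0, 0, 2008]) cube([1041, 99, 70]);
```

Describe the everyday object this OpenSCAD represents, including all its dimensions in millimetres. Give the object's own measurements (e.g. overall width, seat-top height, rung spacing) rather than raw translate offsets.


A door frame. The clear opening is 945 mm wide and 2008 mm high. Two 48 mm wide jambs, 99 mm deep, stand either side of the opening from the floor to the top of the opening. A 70 mm thick head sits across the top of both jambs, spanning the full outside width of the frame.


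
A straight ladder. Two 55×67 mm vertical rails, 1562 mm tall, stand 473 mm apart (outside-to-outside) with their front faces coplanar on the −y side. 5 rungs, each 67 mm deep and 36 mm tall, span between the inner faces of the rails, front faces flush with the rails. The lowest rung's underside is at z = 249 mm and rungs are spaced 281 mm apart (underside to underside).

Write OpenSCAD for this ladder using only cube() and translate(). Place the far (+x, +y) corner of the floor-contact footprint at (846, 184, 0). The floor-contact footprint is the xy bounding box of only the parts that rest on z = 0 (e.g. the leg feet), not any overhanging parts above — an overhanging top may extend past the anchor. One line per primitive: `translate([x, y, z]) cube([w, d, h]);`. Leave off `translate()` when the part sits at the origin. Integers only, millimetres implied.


translate([373, 117, 0]) cube([55, 67, 1562]);
translate([791, 117, 0]) cube([55, 67, 1562]);
translate([428, 117, 249]) cube([363, 67, 36]);
translate([428, 117, 530]) cube([363, 67, 36]);
translate([428, 117, 811]) cube([363, 67, 36]);
translate([428, 117, 1092]) cube([363, 67, 36]);
translate([428, 117, 1373]) cube([363, 67, 36]);


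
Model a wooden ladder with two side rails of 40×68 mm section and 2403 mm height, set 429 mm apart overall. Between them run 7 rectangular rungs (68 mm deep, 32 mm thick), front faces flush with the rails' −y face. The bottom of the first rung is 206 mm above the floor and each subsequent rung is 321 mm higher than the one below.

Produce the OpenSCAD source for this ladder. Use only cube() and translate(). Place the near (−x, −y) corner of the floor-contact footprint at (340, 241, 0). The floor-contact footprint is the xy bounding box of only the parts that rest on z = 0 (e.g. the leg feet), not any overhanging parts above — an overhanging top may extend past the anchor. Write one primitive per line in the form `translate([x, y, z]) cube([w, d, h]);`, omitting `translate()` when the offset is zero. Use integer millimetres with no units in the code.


translate([340, 241, 0]) cube([40, 68, 2403]);
translate([729, 241, 0]) cube([40, 68, 2403]);
translate([380, 241, 206]) cube([349, 68, 32]);
translate([380, 241, 527]) cube([349, 68, 32]);
translate([380, 241, 848]) cube([349, 68, 32]);
translate([380, 241, 1169]) cube([349, 68, 32]);
translate([380, 241, 1490]) cube([349, 68, 32]);
translate([380, 241, 1811]) cube([349, 68, 32]);
translate([380, 241, 2132]) cube([349, 68, 32]);


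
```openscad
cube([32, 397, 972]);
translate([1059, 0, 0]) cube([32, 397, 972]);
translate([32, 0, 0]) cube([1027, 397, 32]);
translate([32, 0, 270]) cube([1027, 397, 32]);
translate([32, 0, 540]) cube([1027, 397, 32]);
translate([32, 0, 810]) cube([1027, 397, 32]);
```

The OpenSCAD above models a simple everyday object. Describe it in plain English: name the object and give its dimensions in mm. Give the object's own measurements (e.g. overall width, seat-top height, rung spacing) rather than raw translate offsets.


An open bookshelf. Two side panels, each 32 mm thick, 397 mm deep and 972 mm tall, stand 1091 mm apart (outside-to-outside). Between them sit 4 shelves, each 32 mm thick and 397 mm deep, spanning the full gap between the sides. The bottom shelf rests on the floor (its underside at z = 0) and the clear gap between one shelf's top and the next shelf's underside is 238 mm.


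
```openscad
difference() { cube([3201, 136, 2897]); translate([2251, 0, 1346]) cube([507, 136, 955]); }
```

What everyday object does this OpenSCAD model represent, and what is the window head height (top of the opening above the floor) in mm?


A wall with a window opening. The window head height is 2301 mm.

A wall with a rectangular opening subtracted — a window. Sill at z = 1346, opening 955 mm tall, so the head is at 1346 + 955 = 2301 mm.


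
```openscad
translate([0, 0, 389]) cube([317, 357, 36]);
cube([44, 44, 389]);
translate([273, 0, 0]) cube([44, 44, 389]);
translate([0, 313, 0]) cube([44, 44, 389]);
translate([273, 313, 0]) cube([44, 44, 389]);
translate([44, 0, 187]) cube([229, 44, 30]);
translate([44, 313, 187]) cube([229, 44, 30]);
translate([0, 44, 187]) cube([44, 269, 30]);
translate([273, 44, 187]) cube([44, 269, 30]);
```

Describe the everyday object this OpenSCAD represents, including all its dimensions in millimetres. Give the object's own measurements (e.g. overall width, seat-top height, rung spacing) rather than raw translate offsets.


A four-legged stool. The seat is a 317×357×36 mm slab whose top surface is at z = 425 mm; four square legs, each 44×44 mm in cross-section, run from the floor (z = 0) to the underside of the seat, each flush with a corner of the seat. Four stretchers, 44 mm wide and 30 mm tall, connect adjacent legs with their undersides at z = 187 mm, each running between the inner faces of the legs it joins and aligned with the legs' outer faces on the other axis.


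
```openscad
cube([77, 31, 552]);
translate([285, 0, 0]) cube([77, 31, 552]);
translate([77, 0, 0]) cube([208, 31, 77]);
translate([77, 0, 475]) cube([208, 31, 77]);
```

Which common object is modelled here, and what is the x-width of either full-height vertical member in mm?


A picture frame. The border width is 77 mm.

Four thin pieces enclosing a rectangular opening — a picture frame. The two full-height stiles are 552 mm tall; the top rail sits at z = 475 and is 77 mm tall, so the border above the opening is 552 − 475 = 77 mm, matching the stile x-width.


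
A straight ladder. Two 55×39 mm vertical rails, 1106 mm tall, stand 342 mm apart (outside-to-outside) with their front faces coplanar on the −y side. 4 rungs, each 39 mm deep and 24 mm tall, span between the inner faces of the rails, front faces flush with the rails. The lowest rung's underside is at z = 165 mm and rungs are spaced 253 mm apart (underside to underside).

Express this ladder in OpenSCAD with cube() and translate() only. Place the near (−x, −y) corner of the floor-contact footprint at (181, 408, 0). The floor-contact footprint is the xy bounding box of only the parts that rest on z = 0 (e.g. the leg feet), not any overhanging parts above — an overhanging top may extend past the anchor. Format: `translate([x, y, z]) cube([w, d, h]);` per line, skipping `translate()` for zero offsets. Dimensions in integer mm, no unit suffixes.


translate([181, 408, 0]) cube([55, 39, 1106]);
translate([468, 408, 0]) cube([55, 39, 1106]);
translate([236, 408, 165]) cube([232, 39, 24]);
translate([236, 408, 418]) cube([232, 39, 24]);
translate([236, 408, 671]) cube([232, 39, 24]);
translate([236, 408, 924]) cube([232, 39, 24]);


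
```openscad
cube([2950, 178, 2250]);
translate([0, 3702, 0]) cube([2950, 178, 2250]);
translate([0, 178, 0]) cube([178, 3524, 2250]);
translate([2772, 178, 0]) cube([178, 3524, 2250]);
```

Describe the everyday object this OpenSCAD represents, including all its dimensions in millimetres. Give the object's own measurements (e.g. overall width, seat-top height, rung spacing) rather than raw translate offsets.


The wall frame of a small rectangular building: four walls, each 2250 mm tall and 178 mm thick, enclosing a footprint 2950 mm (x) by 3880 mm (y) outside-to-outside, with no floor or roof. The front and back walls (the −y and +y sides) span the full width; the two side walls fit between them.


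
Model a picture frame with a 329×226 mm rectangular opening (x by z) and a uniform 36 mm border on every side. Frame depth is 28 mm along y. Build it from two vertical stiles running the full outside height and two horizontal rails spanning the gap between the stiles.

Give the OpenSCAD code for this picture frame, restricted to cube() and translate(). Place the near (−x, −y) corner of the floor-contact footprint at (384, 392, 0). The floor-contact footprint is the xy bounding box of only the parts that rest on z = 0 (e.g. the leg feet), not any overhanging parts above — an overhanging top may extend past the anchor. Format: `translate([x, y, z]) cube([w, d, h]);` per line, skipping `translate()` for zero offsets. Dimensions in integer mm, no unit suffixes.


translate([384, 392, 0]) cube([36, 28, 298]);
translate([749, 392, 0]) cube([36, 28, 298]);
translate([420, 392, 0]) cube([329, 28, 36]);
translate([420, 392, 262]) cube([329, 28, 36]);


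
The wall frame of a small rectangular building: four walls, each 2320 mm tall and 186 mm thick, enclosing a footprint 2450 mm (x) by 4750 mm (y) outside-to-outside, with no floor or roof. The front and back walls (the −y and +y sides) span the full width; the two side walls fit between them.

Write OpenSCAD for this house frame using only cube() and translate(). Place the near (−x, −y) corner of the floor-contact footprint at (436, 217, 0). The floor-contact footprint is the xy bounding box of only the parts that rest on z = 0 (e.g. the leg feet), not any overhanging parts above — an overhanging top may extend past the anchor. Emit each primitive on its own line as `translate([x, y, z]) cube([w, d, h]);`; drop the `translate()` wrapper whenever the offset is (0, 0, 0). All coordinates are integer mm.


translate([436, 217, 0]) cube([2450, 186, 2320]);
translate([436, 4781, 0]) cube([2450, 186, 2320]);
translate([436, 403, 0]) cube([186, 4378, 2320]);
translate([2700, 403, 0]) cube([186, 4378, 2320]);


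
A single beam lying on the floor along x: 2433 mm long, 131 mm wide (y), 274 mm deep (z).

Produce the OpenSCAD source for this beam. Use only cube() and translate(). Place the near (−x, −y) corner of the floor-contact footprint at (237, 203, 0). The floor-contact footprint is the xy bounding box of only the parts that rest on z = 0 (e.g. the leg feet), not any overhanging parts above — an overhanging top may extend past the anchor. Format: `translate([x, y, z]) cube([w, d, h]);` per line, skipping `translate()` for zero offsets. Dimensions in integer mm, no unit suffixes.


translate([237, 203, 0]) cube([2433, 131, 274]);


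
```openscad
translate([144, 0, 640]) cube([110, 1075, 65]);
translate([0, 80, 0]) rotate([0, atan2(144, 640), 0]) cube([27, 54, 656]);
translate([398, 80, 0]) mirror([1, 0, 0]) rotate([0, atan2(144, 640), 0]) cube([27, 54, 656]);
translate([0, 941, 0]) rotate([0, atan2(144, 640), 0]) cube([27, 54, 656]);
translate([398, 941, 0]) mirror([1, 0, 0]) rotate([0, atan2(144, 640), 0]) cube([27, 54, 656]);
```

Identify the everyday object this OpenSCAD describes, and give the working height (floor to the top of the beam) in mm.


A sawhorse. The overall height is 705 mm.

A beam across two mirrored pairs of raked legs — a sawhorse. The beam's underside is at z = 640 (matching the legs' vertical rise in atan2(144, 640)) and the beam is 65 mm tall, so its top is at 640 + 65 = 705 mm. The raked legs top out at the beam's underside, so that is the highest point.


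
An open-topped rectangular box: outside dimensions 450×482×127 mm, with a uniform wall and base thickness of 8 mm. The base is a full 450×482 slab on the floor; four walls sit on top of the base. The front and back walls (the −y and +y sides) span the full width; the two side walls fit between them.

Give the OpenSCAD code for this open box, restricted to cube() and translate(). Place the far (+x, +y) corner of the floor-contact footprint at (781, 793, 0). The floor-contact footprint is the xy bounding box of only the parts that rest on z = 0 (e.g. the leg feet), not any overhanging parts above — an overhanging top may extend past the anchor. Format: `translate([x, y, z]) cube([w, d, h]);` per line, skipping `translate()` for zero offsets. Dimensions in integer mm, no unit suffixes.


translate([331, 311, 0]) cube([450, 482, 8]);
translate([331, 311, 8]) cube([450, 8, 119]);
translate([331, 785, 8]) cube([450, 8, 119]);
translate([331, 319, 8]) cube([8, 466, 119]);
translate([773, 319, 8]) cube([8, 466, 119]);


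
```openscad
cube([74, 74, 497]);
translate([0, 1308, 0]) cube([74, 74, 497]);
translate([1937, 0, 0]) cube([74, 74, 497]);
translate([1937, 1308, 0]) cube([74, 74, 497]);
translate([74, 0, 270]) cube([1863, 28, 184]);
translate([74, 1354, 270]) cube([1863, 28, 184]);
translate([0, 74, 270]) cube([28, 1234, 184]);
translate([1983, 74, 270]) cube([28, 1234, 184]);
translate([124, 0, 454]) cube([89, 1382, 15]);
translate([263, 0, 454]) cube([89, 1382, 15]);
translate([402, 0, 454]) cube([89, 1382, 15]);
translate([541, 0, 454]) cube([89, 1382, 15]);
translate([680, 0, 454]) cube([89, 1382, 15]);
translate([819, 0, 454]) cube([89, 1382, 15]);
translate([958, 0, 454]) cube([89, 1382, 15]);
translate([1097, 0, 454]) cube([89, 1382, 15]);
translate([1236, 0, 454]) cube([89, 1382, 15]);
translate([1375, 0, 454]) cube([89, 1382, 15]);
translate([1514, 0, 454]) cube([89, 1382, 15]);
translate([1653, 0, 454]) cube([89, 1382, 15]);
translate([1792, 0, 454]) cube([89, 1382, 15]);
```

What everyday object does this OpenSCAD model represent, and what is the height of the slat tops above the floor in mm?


A bed frame. The slat-top height is 469 mm.

Four posts, four rails, and a row of slats — a bed frame. Slats sit on the rails at z = 270 + 184 = 454; with slat thickness 15, the top is 469 mm.


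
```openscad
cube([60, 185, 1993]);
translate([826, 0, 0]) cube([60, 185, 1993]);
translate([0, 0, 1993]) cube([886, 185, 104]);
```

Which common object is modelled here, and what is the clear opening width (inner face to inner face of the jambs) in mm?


A door frame. The clear opening width is 766 mm.

Two 1993 mm tall posts with a header on top — a door frame. The left jamb is 60 mm wide at x = 0; the right jamb starts at x = 826. The clear opening is 826 − 60 = 766 mm.


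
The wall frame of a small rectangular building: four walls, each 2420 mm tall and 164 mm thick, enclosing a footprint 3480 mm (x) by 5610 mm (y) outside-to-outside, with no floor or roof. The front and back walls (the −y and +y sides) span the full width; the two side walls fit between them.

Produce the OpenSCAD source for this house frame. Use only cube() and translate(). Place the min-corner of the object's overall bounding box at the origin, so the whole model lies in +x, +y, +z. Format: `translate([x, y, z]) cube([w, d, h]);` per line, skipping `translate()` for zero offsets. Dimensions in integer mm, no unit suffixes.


cube([3480, 164, 2420]);
translate([0, 5446, 0]) cube([3480, 164, 2420]);
translate([0, 164, 0]) cube([164, 5282, 2420]);
translate([3316, 164, 0]) cube([164, 5282, 2420]);


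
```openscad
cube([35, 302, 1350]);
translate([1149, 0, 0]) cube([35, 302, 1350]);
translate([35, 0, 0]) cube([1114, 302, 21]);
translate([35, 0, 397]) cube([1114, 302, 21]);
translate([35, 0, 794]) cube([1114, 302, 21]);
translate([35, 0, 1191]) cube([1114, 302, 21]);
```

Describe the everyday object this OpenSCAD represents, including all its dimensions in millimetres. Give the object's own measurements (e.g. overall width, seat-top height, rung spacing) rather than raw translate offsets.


An open bookshelf. Two side panels, each 35 mm thick, 302 mm deep and 1350 mm tall, stand 1184 mm apart (outside-to-outside). Between them sit 4 shelves, each 21 mm thick and 302 mm deep, spanning the full gap between the sides. The bottom shelf rests on the floor (its underside at z = 0) and the clear gap between one shelf's top and the next shelf's underside is 376 mm.


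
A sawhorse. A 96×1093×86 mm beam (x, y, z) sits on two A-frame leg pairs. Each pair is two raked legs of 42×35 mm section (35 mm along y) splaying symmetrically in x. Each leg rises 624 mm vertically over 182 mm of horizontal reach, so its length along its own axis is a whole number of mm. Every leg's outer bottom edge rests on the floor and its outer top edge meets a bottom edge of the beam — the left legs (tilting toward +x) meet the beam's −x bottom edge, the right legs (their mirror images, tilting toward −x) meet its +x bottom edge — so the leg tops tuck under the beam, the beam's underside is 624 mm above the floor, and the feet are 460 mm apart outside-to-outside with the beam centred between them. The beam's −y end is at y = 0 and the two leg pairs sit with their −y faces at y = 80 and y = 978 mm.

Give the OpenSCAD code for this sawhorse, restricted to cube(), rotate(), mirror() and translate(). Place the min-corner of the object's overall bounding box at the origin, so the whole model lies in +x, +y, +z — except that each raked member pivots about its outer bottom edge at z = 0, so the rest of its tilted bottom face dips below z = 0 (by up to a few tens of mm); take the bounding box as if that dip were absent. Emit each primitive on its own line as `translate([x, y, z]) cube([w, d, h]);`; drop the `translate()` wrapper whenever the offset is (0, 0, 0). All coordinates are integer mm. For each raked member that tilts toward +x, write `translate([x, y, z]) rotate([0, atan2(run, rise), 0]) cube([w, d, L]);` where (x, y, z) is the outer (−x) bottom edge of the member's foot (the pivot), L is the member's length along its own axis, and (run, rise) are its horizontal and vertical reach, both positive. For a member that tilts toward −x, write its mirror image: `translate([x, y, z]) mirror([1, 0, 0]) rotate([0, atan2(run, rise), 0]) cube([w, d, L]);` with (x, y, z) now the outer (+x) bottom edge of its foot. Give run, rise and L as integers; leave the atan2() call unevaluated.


translate([182, 0, 624]) cube([96, 1093, 86]);
translate([0, 80, 0]) rotate([0, atan2(182, 624), 0]) cube([42, 35, 650]);
translate([460, 80, 0]) mirror([1, 0, 0]) rotate([0, atan2(182, 624), 0]) cube([42, 35, 650]);
translate([0, 978, 0]) rotate([0, atan2(182, 624), 0]) cube([42, 35, 650]);
translate([460, 978, 0]) mirror([1, 0, 0]) rotate([0, atan2(182, 624), 0]) cube([42, 35, 650]);


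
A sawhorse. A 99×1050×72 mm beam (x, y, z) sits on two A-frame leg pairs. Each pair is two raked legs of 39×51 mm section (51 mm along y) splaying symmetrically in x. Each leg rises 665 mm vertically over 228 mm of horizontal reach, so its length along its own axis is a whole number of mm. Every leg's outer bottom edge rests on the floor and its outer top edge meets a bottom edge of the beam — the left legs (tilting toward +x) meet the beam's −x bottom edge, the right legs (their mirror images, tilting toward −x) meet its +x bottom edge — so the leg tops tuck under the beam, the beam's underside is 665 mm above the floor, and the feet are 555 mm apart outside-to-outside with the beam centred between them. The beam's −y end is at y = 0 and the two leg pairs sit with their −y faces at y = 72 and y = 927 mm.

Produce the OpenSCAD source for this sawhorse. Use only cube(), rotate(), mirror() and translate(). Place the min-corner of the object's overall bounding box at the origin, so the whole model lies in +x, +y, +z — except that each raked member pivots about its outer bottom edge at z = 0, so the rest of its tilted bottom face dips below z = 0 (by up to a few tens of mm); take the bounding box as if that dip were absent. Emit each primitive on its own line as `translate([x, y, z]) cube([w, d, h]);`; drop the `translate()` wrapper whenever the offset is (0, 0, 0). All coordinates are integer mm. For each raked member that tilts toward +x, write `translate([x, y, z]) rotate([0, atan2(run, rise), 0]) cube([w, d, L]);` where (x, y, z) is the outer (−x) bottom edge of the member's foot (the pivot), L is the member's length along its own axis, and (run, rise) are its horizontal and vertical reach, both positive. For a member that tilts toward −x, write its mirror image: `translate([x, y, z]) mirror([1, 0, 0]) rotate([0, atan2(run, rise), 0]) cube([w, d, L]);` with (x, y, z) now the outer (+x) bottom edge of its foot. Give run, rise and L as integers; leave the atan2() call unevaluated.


translate([228, 0, 665]) cube([99, 1050, 72]);
translate([0, 72, 0]) rotate([0, atan2(228, 665), 0]) cube([39, 51, 703]);
translate([555, 72, 0]) mirror([1, 0, 0]) rotate([0, atan2(228, 665), 0]) cube([39, 51, 703]);
translate([0, 927, 0]) rotate([0, atan2(228, 665), 0]) cube([39, 51, 703]);
translate([555, 927, 0]) mirror([1, 0, 0]) rotate([0, atan2(228, 665), 0]) cube([39, 51, 703]);


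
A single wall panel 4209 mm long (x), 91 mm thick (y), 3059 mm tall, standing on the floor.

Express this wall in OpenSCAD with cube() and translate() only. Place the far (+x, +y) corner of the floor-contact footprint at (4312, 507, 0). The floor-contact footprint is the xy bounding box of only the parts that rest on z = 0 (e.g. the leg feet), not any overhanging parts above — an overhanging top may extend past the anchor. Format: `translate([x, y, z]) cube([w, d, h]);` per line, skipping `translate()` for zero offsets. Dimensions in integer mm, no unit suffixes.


translate([103, 416, 0]) cube([4209, 91, 3059]);


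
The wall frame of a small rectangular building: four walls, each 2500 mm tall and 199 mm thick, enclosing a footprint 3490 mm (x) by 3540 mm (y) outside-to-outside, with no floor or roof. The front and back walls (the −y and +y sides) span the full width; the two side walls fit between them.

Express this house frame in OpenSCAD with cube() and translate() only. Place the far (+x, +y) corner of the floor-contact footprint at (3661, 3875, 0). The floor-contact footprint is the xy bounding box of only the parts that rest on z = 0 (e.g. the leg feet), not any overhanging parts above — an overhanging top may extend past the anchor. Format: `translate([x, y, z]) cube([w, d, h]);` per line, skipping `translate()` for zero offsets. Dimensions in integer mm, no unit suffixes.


translate([171, 335, 0]) cube([3490, 199, 2500]);
translate([171, 3676, 0]) cube([3490, 199, 2500]);
translate([171, 534, 0]) cube([199, 3142, 2500]);
translate([3462, 534, 0]) cube([199, 3142, 2500]);


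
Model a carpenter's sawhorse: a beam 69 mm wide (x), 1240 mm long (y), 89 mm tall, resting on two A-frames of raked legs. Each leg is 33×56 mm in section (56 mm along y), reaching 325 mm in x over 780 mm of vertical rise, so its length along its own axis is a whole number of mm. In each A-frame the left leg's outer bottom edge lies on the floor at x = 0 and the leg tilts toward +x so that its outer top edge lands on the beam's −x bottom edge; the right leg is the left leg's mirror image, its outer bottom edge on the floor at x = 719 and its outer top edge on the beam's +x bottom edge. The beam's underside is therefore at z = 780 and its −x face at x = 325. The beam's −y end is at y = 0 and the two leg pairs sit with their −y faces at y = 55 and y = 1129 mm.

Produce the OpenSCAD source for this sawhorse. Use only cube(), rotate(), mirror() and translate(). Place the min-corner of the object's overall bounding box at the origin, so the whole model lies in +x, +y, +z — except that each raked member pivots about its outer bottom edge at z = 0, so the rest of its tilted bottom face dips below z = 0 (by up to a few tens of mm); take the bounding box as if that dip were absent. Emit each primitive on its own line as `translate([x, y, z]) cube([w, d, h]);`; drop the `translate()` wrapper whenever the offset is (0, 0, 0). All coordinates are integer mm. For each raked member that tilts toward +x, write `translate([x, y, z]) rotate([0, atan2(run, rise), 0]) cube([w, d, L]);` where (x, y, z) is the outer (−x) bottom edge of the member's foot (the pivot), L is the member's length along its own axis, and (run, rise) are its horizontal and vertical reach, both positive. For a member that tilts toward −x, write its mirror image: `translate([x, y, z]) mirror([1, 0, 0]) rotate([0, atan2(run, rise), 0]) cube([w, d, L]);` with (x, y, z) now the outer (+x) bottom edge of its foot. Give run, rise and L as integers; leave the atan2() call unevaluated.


// leg length = √(325² + 780²) = 845
// right-leg outer foot x = 2·325 + 69 = 719
// beam min-corner = (325, 0, 780)
translate([325, 0, 780]) cube([69, 1240, 89]);
translate([0, 55, 0]) rotate([0, atan2(325, 780), 0]) cube([33, 56, 845]);
translate([719, 55, 0]) mirror([1, 0, 0]) rotate([0, atan2(325, 780), 0]) cube([33, 56, 845]);
translate([0, 1129, 0]) rotate([0, atan2(325, 780), 0]) cube([33, 56, 845]);
translate([719, 1129, 0]) mirror([1, 0, 0]) rotate([0, atan2(325, 780), 0]) cube([33, 56, 845]);


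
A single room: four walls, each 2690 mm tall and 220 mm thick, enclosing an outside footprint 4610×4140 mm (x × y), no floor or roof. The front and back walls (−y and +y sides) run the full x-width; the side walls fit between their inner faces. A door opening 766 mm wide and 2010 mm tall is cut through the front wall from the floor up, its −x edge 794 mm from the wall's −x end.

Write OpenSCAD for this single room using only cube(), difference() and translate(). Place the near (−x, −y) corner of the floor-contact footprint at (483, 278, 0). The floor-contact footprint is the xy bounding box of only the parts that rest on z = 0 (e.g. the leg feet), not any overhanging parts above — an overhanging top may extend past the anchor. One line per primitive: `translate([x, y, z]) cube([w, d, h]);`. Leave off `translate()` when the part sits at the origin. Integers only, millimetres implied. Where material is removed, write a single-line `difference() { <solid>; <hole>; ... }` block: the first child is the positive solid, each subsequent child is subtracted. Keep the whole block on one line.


difference() { translate([483, 278, 0]) cube([4610, 220, 2690]); translate([1277, 278, 0]) cube([766, 220, 2010]); }
translate([483, 4198, 0]) cube([4610, 220, 2690]);
translate([483, 498, 0]) cube([220, 3700, 2690]);
translate([4873, 498, 0]) cube([220, 3700, 2690]);
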